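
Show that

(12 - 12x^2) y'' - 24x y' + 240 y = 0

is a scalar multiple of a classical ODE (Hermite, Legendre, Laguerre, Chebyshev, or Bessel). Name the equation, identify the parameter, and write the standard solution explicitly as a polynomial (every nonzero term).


All three coefficients share the factor 12; dividing through by 12 gives  (1 - x^2) y'' - 2x y' + 20 y = 0.
This matches the Legendre equation (1 - x^2) y'' - 2x y' + n(n+1) y = 0 (note the -2x y' term) with n(n+1) = 20, so n = 4; the polynomial solution is P_4(x).
With y = sum_k a_k x^k, matching x^k gives (k+2)(k+1) a_{k+2} = [k(k+1) - n(n+1)] a_k = (k - 4)(k + 5) a_k. The right side vanishes at k = 4, so the series with the parity of 4 terminates at degree 4.
Standard normalization (P_n(1) = 1): leading coefficient (2n)!/(2^n (n!)^2) = 40320/(16*576) = 35/8, so a_4 = 35/8. Work downward with a_k = (k+1)(k+2) a_{k+2} / ((k - 4)(k + 5)):
  a_2 = (3)(4)(35/8) / ((2 - 4)(2 + 5)) = (105/2)/(-14) = -15/4
  a_0 = (1)(2)(-15/4) / ((0 - 4)(0 + 5)) = (-15/2)/(-20) = 3/8
Hence P_4(x) = 35 x^4/8 - 15 x^2/4 + 3/8.

P_4(x); series = 35 x^4/8 - 15 x^2/4 + 3/8


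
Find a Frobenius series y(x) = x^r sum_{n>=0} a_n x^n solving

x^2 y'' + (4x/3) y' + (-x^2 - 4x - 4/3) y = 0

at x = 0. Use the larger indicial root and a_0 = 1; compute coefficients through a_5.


Write in Frobenius form y'' + (p(x)/x) y' + (q(x)/x^2) y = 0:
  p(x) = 4/3,  q(x) = -x^2 - 4x - 4/3.
Indicial equation: r(r-1) + (4/3) r + (-4/3) = 0 -> roots r_1 = 1, r_2 = -4/3.
Take r = r_1 = 1. Let y(x) = x^r sum_{n>=0} a_n x^n with a_0 = 1.
Substitute y = x^r sum a_n x^n and match x^{r+n}. The recurrence is
  D(n) a_n - 4 a_{n-1} - 1 a_{n-2} = 0,  where D(n) = (r+n)(r+n-1) + (4/3)(r+n) + (-4/3).
  a_n = [4 a_{n-1} + 1 a_{n-2}] / D(n).
Since the indicial polynomial factors as (r - r_1)(r - r_2), D(n) = (r_1 + n - r_1)(r_1 + n - r_2) = n(n + 7/3).
Evaluating step by step (a_0 = 1):
  n = 1: D(1) = 1(1 + 7/3) = 10/3; numerator = 4(1) = 4; a_1 = (4)/(10/3) = 6/5
  n = 2: D(2) = 2(2 + 7/3) = 26/3; numerator = 4(6/5) + 1(1) = 29/5; a_2 = (29/5)/(26/3) = 87/130
  n = 3: D(3) = 3(3 + 7/3) = 16; numerator = 4(87/130) + 1(6/5) = 252/65; a_3 = (252/65)/(16) = 63/260
  n = 4: D(4) = 4(4 + 7/3) = 76/3; numerator = 4(63/260) + 1(87/130) = 213/130; a_4 = (213/130)/(76/3) = 639/9880
  n = 5: D(5) = 5(5 + 7/3) = 110/3; numerator = 4(639/9880) + 1(63/260) = 495/988; a_5 = (495/988)/(110/3) = 27/1976

r = 1; a_0 = 1; a_1 = 6/5; a_2 = 87/130; a_3 = 63/260; a_4 = 639/9880; a_5 = 27/1976


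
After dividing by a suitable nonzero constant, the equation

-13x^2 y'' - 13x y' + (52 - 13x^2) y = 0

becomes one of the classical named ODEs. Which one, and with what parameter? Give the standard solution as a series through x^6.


All three coefficients share the factor -13; dividing through by -13 gives  x^2 y'' + x y' + (x^2 - 4) y = 0.
This matches the Bessel equation x^2 y'' + x y' + (x^2 - nu^2) y = 0 with nu^2 = 4, so nu = 2; the solution bounded at x = 0 is J_2(x).
Frobenius at x = 0: indicial roots ±nu; for r = nu the recurrence k(k + 2nu) c_k = -c_{k-2} gives the standard series J_nu(x) = sum_{k>=0} (-1)^k / (k! (k+nu)!) (x/2)^(2k+nu). Evaluate the first 3 terms:
  k = 0: (-1)^0 / (0! * 2! * 2^2) x^2 = 1/(1*2*4) x^2 = (1/8) x^2
  k = 1: (-1)^1 / (1! * 3! * 2^4) x^4 = -1/(1*6*16) x^4 = (-1/96) x^4
  k = 2: (-1)^2 / (2! * 4! * 2^6) x^6 = 1/(2*24*64) x^6 = (1/3072) x^6
Hence J_2(x) = x^6/3072 - x^4/96 + x^2/8 + ....

J_2(x); series = x^6/3072 - x^4/96 + x^2/8


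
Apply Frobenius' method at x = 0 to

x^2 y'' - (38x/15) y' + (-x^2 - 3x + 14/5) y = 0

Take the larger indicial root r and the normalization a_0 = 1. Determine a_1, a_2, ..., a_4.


Write in Frobenius form y'' + (p(x)/x) y' + (q(x)/x^2) y = 0:
  p(x) = -38/15,  q(x) = -x^2 - 3x + 14/5.
Indicial equation: r(r-1) + (-38/15) r + (14/5) = 0 -> roots r_1 = 7/3, r_2 = 6/5.
Take r = r_1 = 7/3. Let y(x) = x^r sum_{n>=0} a_n x^n with a_0 = 1.
Substitute y = x^r sum a_n x^n and match x^{r+n}. The recurrence is
  D(n) a_n - 3 a_{n-1} - 1 a_{n-2} = 0,  where D(n) = (r+n)(r+n-1) + (-38/15)(r+n) + (14/5).
  a_n = [3 a_{n-1} + 1 a_{n-2}] / D(n).
Since the indicial polynomial factors as (r - r_1)(r - r_2), D(n) = (r_1 + n - r_1)(r_1 + n - r_2) = n(n + 17/15).
Evaluating step by step (a_0 = 1):
  n = 1: D(1) = 1(1 + 17/15) = 32/15; numerator = 3(1) = 3; a_1 = (3)/(32/15) = 45/32
  n = 2: D(2) = 2(2 + 17/15) = 94/15; numerator = 3(45/32) + 1(1) = 167/32; a_2 = (167/32)/(94/15) = 2505/3008
  n = 3: D(3) = 3(3 + 17/15) = 62/5; numerator = 3(2505/3008) + 1(45/32) = 11745/3008; a_3 = (11745/3008)/(62/5) = 58725/186496
  n = 4: D(4) = 4(4 + 17/15) = 308/15; numerator = 3(58725/186496) + 1(2505/3008) = 331485/186496; a_4 = (331485/186496)/(308/15) = 64575/745984

r = 7/3; a_0 = 1; a_1 = 45/32; a_2 = 2505/3008; a_3 = 58725/186496; a_4 = 64575/745984


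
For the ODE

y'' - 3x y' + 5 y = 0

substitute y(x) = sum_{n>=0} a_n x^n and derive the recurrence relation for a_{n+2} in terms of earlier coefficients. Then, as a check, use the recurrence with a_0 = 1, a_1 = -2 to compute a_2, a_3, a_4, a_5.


Substitute y = sum_n a_n x^n.
y''(x) has coefficient (n+2)(n+1) a_{n+2} at x^n;
-3 x y'(x) has coefficient -3 n a_n at x^n (shift);
5 y(x) has coefficient 5 a_n at x^n.
Matching x^n: (n+2)(n+1) a_{n+2} + (-3n + 5) a_n = 0.
Thus a_{n+2} = (3n - 5) / ((n+1)(n+2)) * a_n.

Check with a_0 = 1, a_1 = -2 (apply the recurrence for n = 0, 1, 2, 3): a_0 = 1, a_1 = -2, a_2 = -5/2, a_3 = 2/3, a_4 = -5/24, a_5 = 2/15.

a_(n+2) = (3n - 5) / ((n+1)(n+2)) * a_n; check: a_0 = 1, a_1 = -2, a_2 = -5/2, a_3 = 2/3, a_4 = -5/24, a_5 = 2/15


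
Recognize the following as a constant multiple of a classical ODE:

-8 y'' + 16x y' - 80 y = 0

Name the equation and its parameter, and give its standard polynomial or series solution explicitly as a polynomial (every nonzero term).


All three coefficients share the factor -8; dividing through by -8 gives  y'' - 2x y' + 10 y = 0.
This matches the Hermite equation y'' - 2x y' + 2n y = 0 with 2n = 10, so n = 5; the polynomial solution is H_5(x).
With y = sum_k a_k x^k, matching x^k gives (k+2)(k+1) a_{k+2} = 2(k - n) a_k = 2(k - 5) a_k. The right side vanishes at k = 5, so the series with the parity of 5 terminates at degree 5.
Standard normalization: leading coefficient of H_n is 2^n, so a_5 = 2^5 = 32. Work downward with a_k = (k+1)(k+2) a_{k+2} / (2(k - n)):
  a_3 = (4)(5)(32) / (2(3 - 5)) = 640/(-4) = -160
  a_1 = (2)(3)(-160) / (2(1 - 5)) = -960/(-8) = 120
Hence H_5(x) = 32 x^5 - 160 x^3 + 120 x.

H_5(x); series = 32 x^5 - 160 x^3 + 120 x


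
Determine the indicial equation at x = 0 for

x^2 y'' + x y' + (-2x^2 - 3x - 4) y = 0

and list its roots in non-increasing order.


Divide by x^2 to reach normal form y'' + P_1(x) y' + P_2(x) y = 0 with P_1(x) = 1/x and P_2(x) = -2 - 3/x - 4/x^2.
x = 0 is a singular point because the y'-coefficient 1/x has a pole at x = 0 and the y-coefficient -2 - 3/x - 4/x^2 has a pole at x = 0.
It is a regular singular point because x P_1(x) = p(x) = 1 and x^2 P_2(x) = q(x) = -2x^2 - 3x - 4 are polynomials, hence analytic at x = 0.
p(0) = 1,  q(0) = -4.
Indicial equation: r(r-1) + p(0) r + q(0) = 0, i.e. r^2 + (p(0) - 1) r + q(0) = 0, i.e. r^2 - 4 = 0.
Discriminant: (0)^2 - 4(-4) = 16, so r = (0 ± 4)/2.
Solving: r_1 = 2, r_2 = -2.

indicial: r^2 - 4 = 0; roots r_1 = 2, r_2 = -2


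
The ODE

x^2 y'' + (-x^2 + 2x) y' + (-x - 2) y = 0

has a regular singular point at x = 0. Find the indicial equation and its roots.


Divide by x^2 to reach normal form y'' + P_1(x) y' + P_2(x) y = 0 with P_1(x) = -1 + 2/x and P_2(x) = -1/x - 2/x^2.
x = 0 is a singular point because the y'-coefficient -1 + 2/x has a pole at x = 0 and the y-coefficient -1/x - 2/x^2 has a pole at x = 0.
It is a regular singular point because x P_1(x) = p(x) = 2 - x and x^2 P_2(x) = q(x) = -x - 2 are polynomials, hence analytic at x = 0.
p(0) = 2,  q(0) = -2.
Indicial equation: r(r-1) + p(0) r + q(0) = 0, i.e. r^2 + (p(0) - 1) r + q(0) = 0, i.e. r^2 + 1 r - 2 = 0.
Discriminant: (1)^2 - 4(-2) = 9, so r = (-1 ± 3)/2.
Solving: r_1 = 1, r_2 = -2.

indicial: r^2 + 1 r - 2 = 0; roots r_1 = 1, r_2 = -2


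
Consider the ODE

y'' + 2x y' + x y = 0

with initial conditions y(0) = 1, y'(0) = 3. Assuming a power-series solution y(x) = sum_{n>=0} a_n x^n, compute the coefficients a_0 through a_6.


Ansatz: y(x) = sum_{n>=0} a_n x^n, so y'(x) = sum_{n>=1} n a_n x^(n-1) and y''(x) = sum_{n>=2} n(n-1) a_n x^(n-2).
Substitute into P(x) y'' + Q(x) y' + R(x) y = 0 with P(x) = 1, Q(x) = 2x, R(x) = x, and match powers of x.
Initial conditions: a_0 = 1, a_1 = 3.
Setting the coefficient of each power of x to zero and solving order by order (substituting the coefficients already found):
  x^0: 2 a_2 = 0  ->  a_2 = 0
  x^1: 6 a_3 + 2 a_1 + a_0 = 0  ->  6 a_3 = -2 a_1 - a_0 = -7  ->  a_3 = -7/6
  x^2: 12 a_4 + 4 a_2 + a_1 = 0  ->  12 a_4 = -4 a_2 - a_1 = -3  ->  a_4 = -1/4
  x^3: 20 a_5 + 6 a_3 + a_2 = 0  ->  20 a_5 = -6 a_3 - a_2 = 7  ->  a_5 = 7/20
  x^4: 30 a_6 + 8 a_4 + a_3 = 0  ->  30 a_6 = -8 a_4 - a_3 = 19/6  ->  a_6 = 19/180
Truncated series: y(x) = 1 + 3 x - (7/6) x^3 - (1/4) x^4 + (7/20) x^5 + (19/180) x^6 + O(x^7).

a_0 = 1; a_1 = 3; a_2 = 0; a_3 = -7/6; a_4 = -1/4; a_5 = 7/20; a_6 = 19/180


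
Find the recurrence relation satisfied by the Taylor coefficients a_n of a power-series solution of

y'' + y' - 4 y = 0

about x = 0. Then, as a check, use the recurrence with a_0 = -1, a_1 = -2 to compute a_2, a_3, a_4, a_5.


Substitute y = sum_n a_n x^n.
y''(x) has coefficient (n+2)(n+1) a_{n+2} at x^n;
y'(x) has coefficient (n+1) a_{n+1} at x^n;
-4 y(x) has coefficient -4 a_n at x^n.
Matching x^n: (n+2)(n+1) a_{n+2} + (n+1) a_{n+1} - 4 a_n = 0.
Thus a_{n+2} = [-(n+1) a_{n+1} + 4 a_n] / ((n+1)(n+2)).

Check with a_0 = -1, a_1 = -2 (apply the recurrence for n = 0, 1, 2, 3): a_0 = -1, a_1 = -2, a_2 = -1, a_3 = -1, a_4 = -1/12, a_5 = -11/60.

a_(n+2) = [-(n+1) a_(n+1) + 4 a_n] / ((n+1)(n+2)); check: a_0 = -1, a_1 = -2, a_2 = -1, a_3 = -1, a_4 = -1/12, a_5 = -11/60


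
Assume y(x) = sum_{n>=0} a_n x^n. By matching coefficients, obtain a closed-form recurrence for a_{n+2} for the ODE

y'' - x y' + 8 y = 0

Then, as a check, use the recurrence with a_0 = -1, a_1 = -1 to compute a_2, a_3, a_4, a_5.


Substitute y = sum_n a_n x^n.
y''(x) has coefficient (n+2)(n+1) a_{n+2} at x^n;
-x y'(x) has coefficient -n a_n at x^n (shift);
8 y(x) has coefficient 8 a_n at x^n.
Matching x^n: (n+2)(n+1) a_{n+2} + (-n + 8) a_n = 0.
Thus a_{n+2} = (n - 8) / ((n+1)(n+2)) * a_n.

Check with a_0 = -1, a_1 = -1 (apply the recurrence for n = 0, 1, 2, 3): a_0 = -1, a_1 = -1, a_2 = 4, a_3 = 7/6, a_4 = -2, a_5 = -7/24.

a_(n+2) = (n - 8) / ((n+1)(n+2)) * a_n; check: a_0 = -1, a_1 = -1, a_2 = 4, a_3 = 7/6, a_4 = -2, a_5 = -7/24


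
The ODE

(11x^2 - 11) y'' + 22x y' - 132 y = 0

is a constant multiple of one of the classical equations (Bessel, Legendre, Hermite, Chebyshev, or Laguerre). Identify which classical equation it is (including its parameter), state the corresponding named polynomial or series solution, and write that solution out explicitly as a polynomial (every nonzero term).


All three coefficients share the factor -11; dividing through by -11 gives  (1 - x^2) y'' - 2x y' + 12 y = 0.
This matches the Legendre equation (1 - x^2) y'' - 2x y' + n(n+1) y = 0 (note the -2x y' term) with n(n+1) = 12, so n = 3; the polynomial solution is P_3(x).
With y = sum_k a_k x^k, matching x^k gives (k+2)(k+1) a_{k+2} = [k(k+1) - n(n+1)] a_k = (k - 3)(k + 4) a_k. The right side vanishes at k = 3, so the series with the parity of 3 terminates at degree 3.
Standard normalization (P_n(1) = 1): leading coefficient (2n)!/(2^n (n!)^2) = 720/(8*36) = 5/2, so a_3 = 5/2. Work downward with a_k = (k+1)(k+2) a_{k+2} / ((k - 3)(k + 4)):
  a_1 = (2)(3)(5/2) / ((1 - 3)(1 + 4)) = 15/(-10) = -3/2
Hence P_3(x) = 5 x^3/2 - 3 x/2.

P_3(x); series = 5 x^3/2 - 3 x/2


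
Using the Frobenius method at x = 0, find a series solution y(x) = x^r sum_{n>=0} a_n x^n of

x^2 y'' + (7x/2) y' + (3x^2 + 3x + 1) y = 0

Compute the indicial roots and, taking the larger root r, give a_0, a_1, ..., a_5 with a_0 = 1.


Write in Frobenius form y'' + (p(x)/x) y' + (q(x)/x^2) y = 0:
  p(x) = 7/2,  q(x) = 3x^2 + 3x + 1.
Indicial equation: r(r-1) + (7/2) r + (1) = 0 -> roots r_1 = -1/2, r_2 = -2.
Take r = r_1 = -1/2. Let y(x) = x^r sum_{n>=0} a_n x^n with a_0 = 1.
Substitute y = x^r sum a_n x^n and match x^{r+n}. The recurrence is
  D(n) a_n + 3 a_{n-1} + 3 a_{n-2} = 0,  where D(n) = (r+n)(r+n-1) + (7/2)(r+n) + (1).
  a_n = [-3 a_{n-1} - 3 a_{n-2}] / D(n).
Since the indicial polynomial factors as (r - r_1)(r - r_2), D(n) = (r_1 + n - r_1)(r_1 + n - r_2) = n(n + 3/2).
Evaluating step by step (a_0 = 1):
  n = 1: D(1) = 1(1 + 3/2) = 5/2; numerator = -3(1) = -3; a_1 = (-3)/(5/2) = -6/5
  n = 2: D(2) = 2(2 + 3/2) = 7; numerator = -3(-6/5) - 3(1) = 3/5; a_2 = (3/5)/(7) = 3/35
  n = 3: D(3) = 3(3 + 3/2) = 27/2; numerator = -3(3/35) - 3(-6/5) = 117/35; a_3 = (117/35)/(27/2) = 26/105
  n = 4: D(4) = 4(4 + 3/2) = 22; numerator = -3(26/105) - 3(3/35) = -1; a_4 = (-1)/(22) = -1/22
  n = 5: D(5) = 5(5 + 3/2) = 65/2; numerator = -3(-1/22) - 3(26/105) = -467/770; a_5 = (-467/770)/(65/2) = -467/25025

r = -1/2; a_0 = 1; a_1 = -6/5; a_2 = 3/35; a_3 = 26/105; a_4 = -1/22; a_5 = -467/25025


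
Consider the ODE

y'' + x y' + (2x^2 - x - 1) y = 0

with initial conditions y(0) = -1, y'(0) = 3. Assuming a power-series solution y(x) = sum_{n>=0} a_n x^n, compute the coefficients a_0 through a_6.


Ansatz: y(x) = sum_{n>=0} a_n x^n, so y'(x) = sum_{n>=1} n a_n x^(n-1) and y''(x) = sum_{n>=2} n(n-1) a_n x^(n-2).
Substitute into P(x) y'' + Q(x) y' + R(x) y = 0 with P(x) = 1, Q(x) = x, R(x) = 2x^2 - x - 1, and match powers of x.
Initial conditions: a_0 = -1, a_1 = 3.
Setting the coefficient of each power of x to zero and solving order by order (substituting the coefficients already found):
  x^0: 2 a_2 - a_0 = 0  ->  2 a_2 = a_0 = -1  ->  a_2 = -1/2
  x^1: 6 a_3 - a_0 = 0  ->  6 a_3 = a_0 = -1  ->  a_3 = -1/6
  x^2: 12 a_4 + a_2 - a_1 + 2 a_0 = 0  ->  12 a_4 = -a_2 + a_1 - 2 a_0 = 11/2  ->  a_4 = 11/24
  x^3: 20 a_5 + 2 a_3 - a_2 + 2 a_1 = 0  ->  20 a_5 = -2 a_3 + a_2 - 2 a_1 = -37/6  ->  a_5 = -37/120
  x^4: 30 a_6 + 3 a_4 - a_3 + 2 a_2 = 0  ->  30 a_6 = -3 a_4 + a_3 - 2 a_2 = -13/24  ->  a_6 = -13/720
Truncated series: y(x) = -1 + 3 x - (1/2) x^2 - (1/6) x^3 + (11/24) x^4 - (37/120) x^5 - (13/720) x^6 + O(x^7).

a_0 = -1; a_1 = 3; a_2 = -1/2; a_3 = -1/6; a_4 = 11/24; a_5 = -37/120; a_6 = -13/720


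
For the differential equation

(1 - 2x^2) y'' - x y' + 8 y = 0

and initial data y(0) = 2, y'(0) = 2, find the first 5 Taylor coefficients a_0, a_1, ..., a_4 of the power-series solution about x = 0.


Ansatz: y(x) = sum_{n>=0} a_n x^n, so y'(x) = sum_{n>=1} n a_n x^(n-1) and y''(x) = sum_{n>=2} n(n-1) a_n x^(n-2).
Substitute into P(x) y'' + Q(x) y' + R(x) y = 0 with P(x) = 1 - 2x^2, Q(x) = -x, R(x) = 8, and match powers of x.
Initial conditions: a_0 = 2, a_1 = 2.
Setting the coefficient of each power of x to zero and solving order by order (substituting the coefficients already found):
  x^0: 2 a_2 + 8 a_0 = 0  ->  2 a_2 = -8 a_0 = -16  ->  a_2 = -8
  x^1: 6 a_3 + 7 a_1 = 0  ->  6 a_3 = -7 a_1 = -14  ->  a_3 = -7/3
  x^2: 12 a_4 + 2 a_2 = 0  ->  12 a_4 = -2 a_2 = 16  ->  a_4 = 4/3
Truncated series: y(x) = 2 + 2 x - 8 x^2 - (7/3) x^3 + (4/3) x^4 + O(x^5).

a_0 = 2; a_1 = 2; a_2 = -8; a_3 = -7/3; a_4 = 4/3


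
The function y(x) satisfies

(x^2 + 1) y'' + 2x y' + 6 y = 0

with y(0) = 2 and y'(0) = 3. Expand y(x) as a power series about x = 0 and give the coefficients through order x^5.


Ansatz: y(x) = sum_{n>=0} a_n x^n, so y'(x) = sum_{n>=1} n a_n x^(n-1) and y''(x) = sum_{n>=2} n(n-1) a_n x^(n-2).
Substitute into P(x) y'' + Q(x) y' + R(x) y = 0 with P(x) = x^2 + 1, Q(x) = 2x, R(x) = 6, and match powers of x.
Initial conditions: a_0 = 2, a_1 = 3.
Setting the coefficient of each power of x to zero and solving order by order (substituting the coefficients already found):
  x^0: 2 a_2 + 6 a_0 = 0  ->  2 a_2 = -6 a_0 = -12  ->  a_2 = -6
  x^1: 6 a_3 + 8 a_1 = 0  ->  6 a_3 = -8 a_1 = -24  ->  a_3 = -4
  x^2: 12 a_4 + 12 a_2 = 0  ->  12 a_4 = -12 a_2 = 72  ->  a_4 = 6
  x^3: 20 a_5 + 18 a_3 = 0  ->  20 a_5 = -18 a_3 = 72  ->  a_5 = 18/5
Truncated series: y(x) = 2 + 3 x - 6 x^2 - 4 x^3 + 6 x^4 + (18/5) x^5 + O(x^6).

a_0 = 2; a_1 = 3; a_2 = -6; a_3 = -4; a_4 = 6; a_5 = 18/5


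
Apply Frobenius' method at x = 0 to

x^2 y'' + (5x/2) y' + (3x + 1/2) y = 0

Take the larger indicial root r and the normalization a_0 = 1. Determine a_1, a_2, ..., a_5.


Write in Frobenius form y'' + (p(x)/x) y' + (q(x)/x^2) y = 0:
  p(x) = 5/2,  q(x) = 3x + 1/2.
Indicial equation: r(r-1) + (5/2) r + (1/2) = 0 -> roots r_1 = -1/2, r_2 = -1.
Take r = r_1 = -1/2. Let y(x) = x^r sum_{n>=0} a_n x^n with a_0 = 1.
Substitute y = x^r sum a_n x^n and match x^{r+n}. The recurrence is
  D(n) a_n + 3 a_{n-1} = 0,  where D(n) = (r+n)(r+n-1) + (5/2)(r+n) + (1/2).
  a_n = -3 / D(n) * a_{n-1}.
Since the indicial polynomial factors as (r - r_1)(r - r_2), D(n) = (r_1 + n - r_1)(r_1 + n - r_2) = n(n + 1/2).
Evaluating step by step (a_0 = 1):
  n = 1: D(1) = 1(1 + 1/2) = 3/2; numerator = -3(1) = -3; a_1 = (-3)/(3/2) = -2
  n = 2: D(2) = 2(2 + 1/2) = 5; numerator = -3(-2) = 6; a_2 = (6)/(5) = 6/5
  n = 3: D(3) = 3(3 + 1/2) = 21/2; numerator = -3(6/5) = -18/5; a_3 = (-18/5)/(21/2) = -12/35
  n = 4: D(4) = 4(4 + 1/2) = 18; numerator = -3(-12/35) = 36/35; a_4 = (36/35)/(18) = 2/35
  n = 5: D(5) = 5(5 + 1/2) = 55/2; numerator = -3(2/35) = -6/35; a_5 = (-6/35)/(55/2) = -12/1925

r = -1/2; a_0 = 1; a_1 = -2; a_2 = 6/5; a_3 = -12/35; a_4 = 2/35; a_5 = -12/1925


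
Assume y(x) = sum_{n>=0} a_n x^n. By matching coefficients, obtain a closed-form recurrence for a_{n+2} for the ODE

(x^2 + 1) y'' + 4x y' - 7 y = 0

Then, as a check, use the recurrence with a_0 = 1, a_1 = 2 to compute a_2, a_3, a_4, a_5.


Substitute y = sum_n a_n x^n.
(1 + 1 x^2) y'' contributes (n+2)(n+1) a_{n+2} + n(n-1) a_n at x^n.
4 x y'(x) contributes 4 n a_n at x^n.
-7 y(x) contributes -7 a_n at x^n.
Matching x^n: (n+2)(n+1) a_{n+2} + (n(n-1) + 4 n - 7) a_n = 0.
Thus a_{n+2} = (-n(n-1) - 4 n + 7) / ((n+1)(n+2)) * a_n.

Check with a_0 = 1, a_1 = 2 (apply the recurrence for n = 0, 1, 2, 3): a_0 = 1, a_1 = 2, a_2 = 7/2, a_3 = 1, a_4 = -7/8, a_5 = -11/20.

a_(n+2) = (-n(n-1) - 4 n + 7) / ((n+1)(n+2)) * a_n; check: a_0 = 1, a_1 = 2, a_2 = 7/2, a_3 = 1, a_4 = -7/8, a_5 = -11/20


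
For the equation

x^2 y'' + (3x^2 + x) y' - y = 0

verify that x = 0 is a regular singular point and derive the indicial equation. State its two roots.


Divide by x^2 to reach normal form y'' + P_1(x) y' + P_2(x) y = 0 with P_1(x) = 3 + 1/x and P_2(x) = -1/x^2.
x = 0 is a singular point because the y'-coefficient 3 + 1/x has a pole at x = 0 and the y-coefficient -1/x^2 has a pole at x = 0.
It is a regular singular point because x P_1(x) = p(x) = 3x + 1 and x^2 P_2(x) = q(x) = -1 are polynomials, hence analytic at x = 0.
p(0) = 1,  q(0) = -1.
Indicial equation: r(r-1) + p(0) r + q(0) = 0, i.e. r^2 + (p(0) - 1) r + q(0) = 0, i.e. r^2 - 1 = 0.
Discriminant: (0)^2 - 4(-1) = 4, so r = (0 ± 2)/2.
Solving: r_1 = 1, r_2 = -1.

indicial: r^2 - 1 = 0; roots r_1 = 1, r_2 = -1


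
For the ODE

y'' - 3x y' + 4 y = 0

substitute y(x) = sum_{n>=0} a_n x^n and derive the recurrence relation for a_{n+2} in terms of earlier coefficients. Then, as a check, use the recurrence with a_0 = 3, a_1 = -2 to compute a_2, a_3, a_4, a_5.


Substitute y = sum_n a_n x^n.
y''(x) has coefficient (n+2)(n+1) a_{n+2} at x^n;
-3 x y'(x) has coefficient -3 n a_n at x^n (shift);
4 y(x) has coefficient 4 a_n at x^n.
Matching x^n: (n+2)(n+1) a_{n+2} + (-3n + 4) a_n = 0.
Thus a_{n+2} = (3n - 4) / ((n+1)(n+2)) * a_n.

Check with a_0 = 3, a_1 = -2 (apply the recurrence for n = 0, 1, 2, 3): a_0 = 3, a_1 = -2, a_2 = -6, a_3 = 1/3, a_4 = -1, a_5 = 1/12.

a_(n+2) = (3n - 4) / ((n+1)(n+2)) * a_n; check: a_0 = 3, a_1 = -2, a_2 = -6, a_3 = 1/3, a_4 = -1, a_5 = 1/12


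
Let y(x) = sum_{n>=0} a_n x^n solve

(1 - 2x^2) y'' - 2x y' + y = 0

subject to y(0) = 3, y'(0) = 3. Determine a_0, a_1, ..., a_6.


Ansatz: y(x) = sum_{n>=0} a_n x^n, so y'(x) = sum_{n>=1} n a_n x^(n-1) and y''(x) = sum_{n>=2} n(n-1) a_n x^(n-2).
Substitute into P(x) y'' + Q(x) y' + R(x) y = 0 with P(x) = 1 - 2x^2, Q(x) = -2x, R(x) = 1, and match powers of x.
Initial conditions: a_0 = 3, a_1 = 3.
Setting the coefficient of each power of x to zero and solving order by order (substituting the coefficients already found):
  x^0: 2 a_2 + a_0 = 0  ->  2 a_2 = -a_0 = -3  ->  a_2 = -3/2
  x^1: 6 a_3 - a_1 = 0  ->  6 a_3 = a_1 = 3  ->  a_3 = 1/2
  x^2: 12 a_4 - 7 a_2 = 0  ->  12 a_4 = 7 a_2 = -21/2  ->  a_4 = -7/8
  x^3: 20 a_5 - 17 a_3 = 0  ->  20 a_5 = 17 a_3 = 17/2  ->  a_5 = 17/40
  x^4: 30 a_6 - 31 a_4 = 0  ->  30 a_6 = 31 a_4 = -217/8  ->  a_6 = -217/240
Truncated series: y(x) = 3 + 3 x - (3/2) x^2 + (1/2) x^3 - (7/8) x^4 + (17/40) x^5 - (217/240) x^6 + O(x^7).

a_0 = 3; a_1 = 3; a_2 = -3/2; a_3 = 1/2; a_4 = -7/8; a_5 = 17/40; a_6 = -217/240


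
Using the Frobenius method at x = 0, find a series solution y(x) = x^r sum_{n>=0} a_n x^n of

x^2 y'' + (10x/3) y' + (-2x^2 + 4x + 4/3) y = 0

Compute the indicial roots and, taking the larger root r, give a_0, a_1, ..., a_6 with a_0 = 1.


Write in Frobenius form y'' + (p(x)/x) y' + (q(x)/x^2) y = 0:
  p(x) = 10/3,  q(x) = -2x^2 + 4x + 4/3.
Indicial equation: r(r-1) + (10/3) r + (4/3) = 0 -> roots r_1 = -1, r_2 = -4/3.
Take r = r_1 = -1. Let y(x) = x^r sum_{n>=0} a_n x^n with a_0 = 1.
Substitute y = x^r sum a_n x^n and match x^{r+n}. The recurrence is
  D(n) a_n + 4 a_{n-1} - 2 a_{n-2} = 0,  where D(n) = (r+n)(r+n-1) + (10/3)(r+n) + (4/3).
  a_n = [-4 a_{n-1} + 2 a_{n-2}] / D(n).
Since the indicial polynomial factors as (r - r_1)(r - r_2), D(n) = (r_1 + n - r_1)(r_1 + n - r_2) = n(n + 1/3).
Evaluating step by step (a_0 = 1):
  n = 1: D(1) = 1(1 + 1/3) = 4/3; numerator = -4(1) = -4; a_1 = (-4)/(4/3) = -3
  n = 2: D(2) = 2(2 + 1/3) = 14/3; numerator = -4(-3) + 2(1) = 14; a_2 = (14)/(14/3) = 3
  n = 3: D(3) = 3(3 + 1/3) = 10; numerator = -4(3) + 2(-3) = -18; a_3 = (-18)/(10) = -9/5
  n = 4: D(4) = 4(4 + 1/3) = 52/3; numerator = -4(-9/5) + 2(3) = 66/5; a_4 = (66/5)/(52/3) = 99/130
  n = 5: D(5) = 5(5 + 1/3) = 80/3; numerator = -4(99/130) + 2(-9/5) = -432/65; a_5 = (-432/65)/(80/3) = -81/325
  n = 6: D(6) = 6(6 + 1/3) = 38; numerator = -4(-81/325) + 2(99/130) = 63/25; a_6 = (63/25)/(38) = 63/950

r = -1; a_0 = 1; a_1 = -3; a_2 = 3; a_3 = -9/5; a_4 = 99/130; a_5 = -81/325; a_6 = 63/950


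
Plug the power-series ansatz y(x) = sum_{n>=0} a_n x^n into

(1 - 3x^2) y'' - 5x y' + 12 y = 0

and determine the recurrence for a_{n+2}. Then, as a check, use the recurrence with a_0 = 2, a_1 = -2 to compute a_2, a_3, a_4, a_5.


Substitute y = sum_n a_n x^n.
(1 - 3 x^2) y'' contributes (n+2)(n+1) a_{n+2} - 3 n(n-1) a_n at x^n.
-5 x y'(x) contributes -5 n a_n at x^n.
12 y(x) contributes 12 a_n at x^n.
Matching x^n: (n+2)(n+1) a_{n+2} + (-3 n(n-1) - 5 n + 12) a_n = 0.
Thus a_{n+2} = (3 n(n-1) + 5 n - 12) / ((n+1)(n+2)) * a_n.

Check with a_0 = 2, a_1 = -2 (apply the recurrence for n = 0, 1, 2, 3): a_0 = 2, a_1 = -2, a_2 = -12, a_3 = 7/3, a_4 = -4, a_5 = 49/20.

a_(n+2) = (3 n(n-1) + 5 n - 12) / ((n+1)(n+2)) * a_n; check: a_0 = 2, a_1 = -2, a_2 = -12, a_3 = 7/3, a_4 = -4, a_5 = 49/20


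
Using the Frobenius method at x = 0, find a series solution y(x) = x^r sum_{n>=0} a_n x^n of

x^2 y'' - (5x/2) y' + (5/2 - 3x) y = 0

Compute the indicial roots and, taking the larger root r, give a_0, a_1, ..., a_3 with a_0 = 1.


Write in Frobenius form y'' + (p(x)/x) y' + (q(x)/x^2) y = 0:
  p(x) = -5/2,  q(x) = 5/2 - 3x.
Indicial equation: r(r-1) + (-5/2) r + (5/2) = 0 -> roots r_1 = 5/2, r_2 = 1.
Take r = r_1 = 5/2. Let y(x) = x^r sum_{n>=0} a_n x^n with a_0 = 1.
Substitute y = x^r sum a_n x^n and match x^{r+n}. The recurrence is
  D(n) a_n - 3 a_{n-1} = 0,  where D(n) = (r+n)(r+n-1) + (-5/2)(r+n) + (5/2).
  a_n = 3 / D(n) * a_{n-1}.
Since the indicial polynomial factors as (r - r_1)(r - r_2), D(n) = (r_1 + n - r_1)(r_1 + n - r_2) = n(n + 3/2).
Evaluating step by step (a_0 = 1):
  n = 1: D(1) = 1(1 + 3/2) = 5/2; numerator = 3(1) = 3; a_1 = (3)/(5/2) = 6/5
  n = 2: D(2) = 2(2 + 3/2) = 7; numerator = 3(6/5) = 18/5; a_2 = (18/5)/(7) = 18/35
  n = 3: D(3) = 3(3 + 3/2) = 27/2; numerator = 3(18/35) = 54/35; a_3 = (54/35)/(27/2) = 4/35

r = 5/2; a_0 = 1; a_1 = 6/5; a_2 = 18/35; a_3 = 4/35


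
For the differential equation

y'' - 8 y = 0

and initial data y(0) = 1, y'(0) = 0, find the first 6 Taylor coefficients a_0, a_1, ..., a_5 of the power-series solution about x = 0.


Ansatz: y(x) = sum_{n>=0} a_n x^n, so y'(x) = sum_{n>=1} n a_n x^(n-1) and y''(x) = sum_{n>=2} n(n-1) a_n x^(n-2).
Substitute into P(x) y'' + Q(x) y' + R(x) y = 0 with P(x) = 1, Q(x) = 0, R(x) = -8, and match powers of x.
Initial conditions: a_0 = 1, a_1 = 0.
Setting the coefficient of each power of x to zero and solving order by order (substituting the coefficients already found):
  x^0: 2 a_2 - 8 a_0 = 0  ->  2 a_2 = 8 a_0 = 8  ->  a_2 = 4
  x^1: 6 a_3 - 8 a_1 = 0  ->  6 a_3 = 8 a_1 = 0  ->  a_3 = 0
  x^2: 12 a_4 - 8 a_2 = 0  ->  12 a_4 = 8 a_2 = 32  ->  a_4 = 8/3
  x^3: 20 a_5 - 8 a_3 = 0  ->  20 a_5 = 8 a_3 = 0  ->  a_5 = 0
Truncated series: y(x) = 1 + 4 x^2 + (8/3) x^4 + O(x^6).

a_0 = 1; a_1 = 0; a_2 = 4; a_3 = 0; a_4 = 8/3; a_5 = 0


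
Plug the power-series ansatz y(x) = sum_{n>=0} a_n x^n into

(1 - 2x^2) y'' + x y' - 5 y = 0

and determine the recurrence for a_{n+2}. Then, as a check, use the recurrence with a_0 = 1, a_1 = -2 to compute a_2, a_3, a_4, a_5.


Substitute y = sum_n a_n x^n.
(1 - 2 x^2) y'' contributes (n+2)(n+1) a_{n+2} - 2 n(n-1) a_n at x^n.
x y'(x) contributes n a_n at x^n.
-5 y(x) contributes -5 a_n at x^n.
Matching x^n: (n+2)(n+1) a_{n+2} + (-2 n(n-1) + n - 5) a_n = 0.
Thus a_{n+2} = (2 n(n-1) - n + 5) / ((n+1)(n+2)) * a_n.

Check with a_0 = 1, a_1 = -2 (apply the recurrence for n = 0, 1, 2, 3): a_0 = 1, a_1 = -2, a_2 = 5/2, a_3 = -4/3, a_4 = 35/24, a_5 = -14/15.

a_(n+2) = (2 n(n-1) - n + 5) / ((n+1)(n+2)) * a_n; check: a_0 = 1, a_1 = -2, a_2 = 5/2, a_3 = -4/3, a_4 = 35/24, a_5 = -14/15


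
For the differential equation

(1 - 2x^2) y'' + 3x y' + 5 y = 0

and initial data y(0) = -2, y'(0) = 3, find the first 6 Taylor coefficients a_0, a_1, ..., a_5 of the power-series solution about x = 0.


Ansatz: y(x) = sum_{n>=0} a_n x^n, so y'(x) = sum_{n>=1} n a_n x^(n-1) and y''(x) = sum_{n>=2} n(n-1) a_n x^(n-2).
Substitute into P(x) y'' + Q(x) y' + R(x) y = 0 with P(x) = 1 - 2x^2, Q(x) = 3x, R(x) = 5, and match powers of x.
Initial conditions: a_0 = -2, a_1 = 3.
Setting the coefficient of each power of x to zero and solving order by order (substituting the coefficients already found):
  x^0: 2 a_2 + 5 a_0 = 0  ->  2 a_2 = -5 a_0 = 10  ->  a_2 = 5
  x^1: 6 a_3 + 8 a_1 = 0  ->  6 a_3 = -8 a_1 = -24  ->  a_3 = -4
  x^2: 12 a_4 + 7 a_2 = 0  ->  12 a_4 = -7 a_2 = -35  ->  a_4 = -35/12
  x^3: 20 a_5 + 2 a_3 = 0  ->  20 a_5 = -2 a_3 = 8  ->  a_5 = 2/5
Truncated series: y(x) = -2 + 3 x + 5 x^2 - 4 x^3 - (35/12) x^4 + (2/5) x^5 + O(x^6).

a_0 = -2; a_1 = 3; a_2 = 5; a_3 = -4; a_4 = -35/12; a_5 = 2/5


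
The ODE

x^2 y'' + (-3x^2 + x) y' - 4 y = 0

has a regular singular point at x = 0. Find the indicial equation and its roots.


Divide by x^2 to reach normal form y'' + P_1(x) y' + P_2(x) y = 0 with P_1(x) = -3 + 1/x and P_2(x) = -4/x^2.
x = 0 is a singular point because the y'-coefficient -3 + 1/x has a pole at x = 0 and the y-coefficient -4/x^2 has a pole at x = 0.
It is a regular singular point because x P_1(x) = p(x) = 1 - 3x and x^2 P_2(x) = q(x) = -4 are polynomials, hence analytic at x = 0.
p(0) = 1,  q(0) = -4.
Indicial equation: r(r-1) + p(0) r + q(0) = 0, i.e. r^2 + (p(0) - 1) r + q(0) = 0, i.e. r^2 - 4 = 0.
Discriminant: (0)^2 - 4(-4) = 16, so r = (0 ± 4)/2.
Solving: r_1 = 2, r_2 = -2.

indicial: r^2 - 4 = 0; roots r_1 = 2, r_2 = -2


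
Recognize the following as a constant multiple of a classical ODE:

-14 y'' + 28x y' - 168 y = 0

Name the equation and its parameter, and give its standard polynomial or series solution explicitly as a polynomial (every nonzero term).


All three coefficients share the factor -14; dividing through by -14 gives  y'' - 2x y' + 12 y = 0.
This matches the Hermite equation y'' - 2x y' + 2n y = 0 with 2n = 12, so n = 6; the polynomial solution is H_6(x).
With y = sum_k a_k x^k, matching x^k gives (k+2)(k+1) a_{k+2} = 2(k - n) a_k = 2(k - 6) a_k. The right side vanishes at k = 6, so the series with the parity of 6 terminates at degree 6.
Standard normalization: leading coefficient of H_n is 2^n, so a_6 = 2^6 = 64. Work downward with a_k = (k+1)(k+2) a_{k+2} / (2(k - n)):
  a_4 = (5)(6)(64) / (2(4 - 6)) = 1920/(-4) = -480
  a_2 = (3)(4)(-480) / (2(2 - 6)) = -5760/(-8) = 720
  a_0 = (1)(2)(720) / (2(0 - 6)) = 1440/(-12) = -120
Hence H_6(x) = 64 x^6 - 480 x^4 + 720 x^2 - 120.

H_6(x); series = 64 x^6 - 480 x^4 + 720 x^2 - 120


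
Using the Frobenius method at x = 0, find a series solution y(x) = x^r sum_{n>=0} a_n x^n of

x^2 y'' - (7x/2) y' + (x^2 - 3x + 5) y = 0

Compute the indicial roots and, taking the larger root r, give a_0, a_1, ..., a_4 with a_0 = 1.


Write in Frobenius form y'' + (p(x)/x) y' + (q(x)/x^2) y = 0:
  p(x) = -7/2,  q(x) = x^2 - 3x + 5.
Indicial equation: r(r-1) + (-7/2) r + (5) = 0 -> roots r_1 = 5/2, r_2 = 2.
Take r = r_1 = 5/2. Let y(x) = x^r sum_{n>=0} a_n x^n with a_0 = 1.
Substitute y = x^r sum a_n x^n and match x^{r+n}. The recurrence is
  D(n) a_n - 3 a_{n-1} + 1 a_{n-2} = 0,  where D(n) = (r+n)(r+n-1) + (-7/2)(r+n) + (5).
  a_n = [3 a_{n-1} - 1 a_{n-2}] / D(n).
Since the indicial polynomial factors as (r - r_1)(r - r_2), D(n) = (r_1 + n - r_1)(r_1 + n - r_2) = n(n + 1/2).
Evaluating step by step (a_0 = 1):
  n = 1: D(1) = 1(1 + 1/2) = 3/2; numerator = 3(1) = 3; a_1 = (3)/(3/2) = 2
  n = 2: D(2) = 2(2 + 1/2) = 5; numerator = 3(2) - 1(1) = 5; a_2 = (5)/(5) = 1
  n = 3: D(3) = 3(3 + 1/2) = 21/2; numerator = 3(1) - 1(2) = 1; a_3 = (1)/(21/2) = 2/21
  n = 4: D(4) = 4(4 + 1/2) = 18; numerator = 3(2/21) - 1(1) = -5/7; a_4 = (-5/7)/(18) = -5/126

r = 5/2; a_0 = 1; a_1 = 2; a_2 = 1; a_3 = 2/21; a_4 = -5/126


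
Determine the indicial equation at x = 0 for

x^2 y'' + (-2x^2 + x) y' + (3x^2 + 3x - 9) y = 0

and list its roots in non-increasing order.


Divide by x^2 to reach normal form y'' + P_1(x) y' + P_2(x) y = 0 with P_1(x) = -2 + 1/x and P_2(x) = 3 + 3/x - 9/x^2.
x = 0 is a singular point because the y'-coefficient -2 + 1/x has a pole at x = 0 and the y-coefficient 3 + 3/x - 9/x^2 has a pole at x = 0.
It is a regular singular point because x P_1(x) = p(x) = 1 - 2x and x^2 P_2(x) = q(x) = 3x^2 + 3x - 9 are polynomials, hence analytic at x = 0.
p(0) = 1,  q(0) = -9.
Indicial equation: r(r-1) + p(0) r + q(0) = 0, i.e. r^2 + (p(0) - 1) r + q(0) = 0, i.e. r^2 - 9 = 0.
Discriminant: (0)^2 - 4(-9) = 36, so r = (0 ± 6)/2.
Solving: r_1 = 3, r_2 = -3.

indicial: r^2 - 9 = 0; roots r_1 = 3, r_2 = -3


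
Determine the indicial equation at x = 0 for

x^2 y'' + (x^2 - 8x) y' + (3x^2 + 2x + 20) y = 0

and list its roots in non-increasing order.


Divide by x^2 to reach normal form y'' + P_1(x) y' + P_2(x) y = 0 with P_1(x) = 1 - 8/x and P_2(x) = 3 + 2/x + 20/x^2.
x = 0 is a singular point because the y'-coefficient 1 - 8/x has a pole at x = 0 and the y-coefficient 3 + 2/x + 20/x^2 has a pole at x = 0.
It is a regular singular point because x P_1(x) = p(x) = x - 8 and x^2 P_2(x) = q(x) = 3x^2 + 2x + 20 are polynomials, hence analytic at x = 0.
p(0) = -8,  q(0) = 20.
Indicial equation: r(r-1) + p(0) r + q(0) = 0, i.e. r^2 + (p(0) - 1) r + q(0) = 0, i.e. r^2 - 9 r + 20 = 0.
Discriminant: (-9)^2 - 4(20) = 1, so r = (9 ± 1)/2.
Solving: r_1 = 5, r_2 = 4.

indicial: r^2 - 9 r + 20 = 0; roots r_1 = 5, r_2 = 4


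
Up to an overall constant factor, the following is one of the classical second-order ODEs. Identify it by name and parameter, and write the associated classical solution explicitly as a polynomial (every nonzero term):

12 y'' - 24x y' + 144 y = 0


All three coefficients share the factor 12; dividing through by 12 gives  y'' - 2x y' + 12 y = 0.
This matches the Hermite equation y'' - 2x y' + 2n y = 0 with 2n = 12, so n = 6; the polynomial solution is H_6(x).
With y = sum_k a_k x^k, matching x^k gives (k+2)(k+1) a_{k+2} = 2(k - n) a_k = 2(k - 6) a_k. The right side vanishes at k = 6, so the series with the parity of 6 terminates at degree 6.
Standard normalization: leading coefficient of H_n is 2^n, so a_6 = 2^6 = 64. Work downward with a_k = (k+1)(k+2) a_{k+2} / (2(k - n)):
  a_4 = (5)(6)(64) / (2(4 - 6)) = 1920/(-4) = -480
  a_2 = (3)(4)(-480) / (2(2 - 6)) = -5760/(-8) = 720
  a_0 = (1)(2)(720) / (2(0 - 6)) = 1440/(-12) = -120
Hence H_6(x) = 64 x^6 - 480 x^4 + 720 x^2 - 120.

H_6(x); series = 64 x^6 - 480 x^4 + 720 x^2 - 120


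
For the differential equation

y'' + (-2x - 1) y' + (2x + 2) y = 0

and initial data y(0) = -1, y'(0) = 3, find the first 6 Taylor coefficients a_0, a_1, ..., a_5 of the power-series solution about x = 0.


Ansatz: y(x) = sum_{n>=0} a_n x^n, so y'(x) = sum_{n>=1} n a_n x^(n-1) and y''(x) = sum_{n>=2} n(n-1) a_n x^(n-2).
Substitute into P(x) y'' + Q(x) y' + R(x) y = 0 with P(x) = 1, Q(x) = -2x - 1, R(x) = 2x + 2, and match powers of x.
Initial conditions: a_0 = -1, a_1 = 3.
Setting the coefficient of each power of x to zero and solving order by order (substituting the coefficients already found):
  x^0: 2 a_2 - a_1 + 2 a_0 = 0  ->  2 a_2 = a_1 - 2 a_0 = 5  ->  a_2 = 5/2
  x^1: 6 a_3 - 2 a_2 + 2 a_0 = 0  ->  6 a_3 = 2 a_2 - 2 a_0 = 7  ->  a_3 = 7/6
  x^2: 12 a_4 - 3 a_3 - 2 a_2 + 2 a_1 = 0  ->  12 a_4 = 3 a_3 + 2 a_2 - 2 a_1 = 5/2  ->  a_4 = 5/24
  x^3: 20 a_5 - 4 a_4 - 4 a_3 + 2 a_2 = 0  ->  20 a_5 = 4 a_4 + 4 a_3 - 2 a_2 = 1/2  ->  a_5 = 1/40
Truncated series: y(x) = -1 + 3 x + (5/2) x^2 + (7/6) x^3 + (5/24) x^4 + (1/40) x^5 + O(x^6).

a_0 = -1; a_1 = 3; a_2 = 5/2; a_3 = 7/6; a_4 = 5/24; a_5 = 1/40


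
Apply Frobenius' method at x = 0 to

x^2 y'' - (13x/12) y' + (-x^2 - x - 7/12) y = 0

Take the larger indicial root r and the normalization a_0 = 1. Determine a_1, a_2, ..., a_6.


Write in Frobenius form y'' + (p(x)/x) y' + (q(x)/x^2) y = 0:
  p(x) = -13/12,  q(x) = -x^2 - x - 7/12.
Indicial equation: r(r-1) + (-13/12) r + (-7/12) = 0 -> roots r_1 = 7/3, r_2 = -1/4.
Take r = r_1 = 7/3. Let y(x) = x^r sum_{n>=0} a_n x^n with a_0 = 1.
Substitute y = x^r sum a_n x^n and match x^{r+n}. The recurrence is
  D(n) a_n - 1 a_{n-1} - 1 a_{n-2} = 0,  where D(n) = (r+n)(r+n-1) + (-13/12)(r+n) + (-7/12).
  a_n = [1 a_{n-1} + 1 a_{n-2}] / D(n).
Since the indicial polynomial factors as (r - r_1)(r - r_2), D(n) = (r_1 + n - r_1)(r_1 + n - r_2) = n(n + 31/12).
Evaluating step by step (a_0 = 1):
  n = 1: D(1) = 1(1 + 31/12) = 43/12; numerator = 1(1) = 1; a_1 = (1)/(43/12) = 12/43
  n = 2: D(2) = 2(2 + 31/12) = 55/6; numerator = 1(12/43) + 1(1) = 55/43; a_2 = (55/43)/(55/6) = 6/43
  n = 3: D(3) = 3(3 + 31/12) = 67/4; numerator = 1(6/43) + 1(12/43) = 18/43; a_3 = (18/43)/(67/4) = 72/2881
  n = 4: D(4) = 4(4 + 31/12) = 79/3; numerator = 1(72/2881) + 1(6/43) = 474/2881; a_4 = (474/2881)/(79/3) = 18/2881
  n = 5: D(5) = 5(5 + 31/12) = 455/12; numerator = 1(18/2881) + 1(72/2881) = 90/2881; a_5 = (90/2881)/(455/12) = 216/262171
  n = 6: D(6) = 6(6 + 31/12) = 103/2; numerator = 1(216/262171) + 1(18/2881) = 1854/262171; a_6 = (1854/262171)/(103/2) = 36/262171

r = 7/3; a_0 = 1; a_1 = 12/43; a_2 = 6/43; a_3 = 72/2881; a_4 = 18/2881; a_5 = 216/262171; a_6 = 36/262171


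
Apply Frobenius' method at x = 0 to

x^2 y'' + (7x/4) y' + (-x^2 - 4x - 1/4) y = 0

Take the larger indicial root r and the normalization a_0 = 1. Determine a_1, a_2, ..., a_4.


Write in Frobenius form y'' + (p(x)/x) y' + (q(x)/x^2) y = 0:
  p(x) = 7/4,  q(x) = -x^2 - 4x - 1/4.
Indicial equation: r(r-1) + (7/4) r + (-1/4) = 0 -> roots r_1 = 1/4, r_2 = -1.
Take r = r_1 = 1/4. Let y(x) = x^r sum_{n>=0} a_n x^n with a_0 = 1.
Substitute y = x^r sum a_n x^n and match x^{r+n}. The recurrence is
  D(n) a_n - 4 a_{n-1} - 1 a_{n-2} = 0,  where D(n) = (r+n)(r+n-1) + (7/4)(r+n) + (-1/4).
  a_n = [4 a_{n-1} + 1 a_{n-2}] / D(n).
Since the indicial polynomial factors as (r - r_1)(r - r_2), D(n) = (r_1 + n - r_1)(r_1 + n - r_2) = n(n + 5/4).
Evaluating step by step (a_0 = 1):
  n = 1: D(1) = 1(1 + 5/4) = 9/4; numerator = 4(1) = 4; a_1 = (4)/(9/4) = 16/9
  n = 2: D(2) = 2(2 + 5/4) = 13/2; numerator = 4(16/9) + 1(1) = 73/9; a_2 = (73/9)/(13/2) = 146/117
  n = 3: D(3) = 3(3 + 5/4) = 51/4; numerator = 4(146/117) + 1(16/9) = 88/13; a_3 = (88/13)/(51/4) = 352/663
  n = 4: D(4) = 4(4 + 5/4) = 21; numerator = 4(352/663) + 1(146/117) = 6706/1989; a_4 = (6706/1989)/(21) = 958/5967

r = 1/4; a_0 = 1; a_1 = 16/9; a_2 = 146/117; a_3 = 352/663; a_4 = 958/5967


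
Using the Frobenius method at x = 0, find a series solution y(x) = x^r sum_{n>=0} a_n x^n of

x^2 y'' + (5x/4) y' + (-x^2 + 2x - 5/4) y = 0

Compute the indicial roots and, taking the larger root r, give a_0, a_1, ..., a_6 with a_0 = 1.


Write in Frobenius form y'' + (p(x)/x) y' + (q(x)/x^2) y = 0:
  p(x) = 5/4,  q(x) = -x^2 + 2x - 5/4.
Indicial equation: r(r-1) + (5/4) r + (-5/4) = 0 -> roots r_1 = 1, r_2 = -5/4.
Take r = r_1 = 1. Let y(x) = x^r sum_{n>=0} a_n x^n with a_0 = 1.
Substitute y = x^r sum a_n x^n and match x^{r+n}. The recurrence is
  D(n) a_n + 2 a_{n-1} - 1 a_{n-2} = 0,  where D(n) = (r+n)(r+n-1) + (5/4)(r+n) + (-5/4).
  a_n = [-2 a_{n-1} + 1 a_{n-2}] / D(n).
Since the indicial polynomial factors as (r - r_1)(r - r_2), D(n) = (r_1 + n - r_1)(r_1 + n - r_2) = n(n + 9/4).
Evaluating step by step (a_0 = 1):
  n = 1: D(1) = 1(1 + 9/4) = 13/4; numerator = -2(1) = -2; a_1 = (-2)/(13/4) = -8/13
  n = 2: D(2) = 2(2 + 9/4) = 17/2; numerator = -2(-8/13) + 1(1) = 29/13; a_2 = (29/13)/(17/2) = 58/221
  n = 3: D(3) = 3(3 + 9/4) = 63/4; numerator = -2(58/221) + 1(-8/13) = -252/221; a_3 = (-252/221)/(63/4) = -16/221
  n = 4: D(4) = 4(4 + 9/4) = 25; numerator = -2(-16/221) + 1(58/221) = 90/221; a_4 = (90/221)/(25) = 18/1105
  n = 5: D(5) = 5(5 + 9/4) = 145/4; numerator = -2(18/1105) + 1(-16/221) = -116/1105; a_5 = (-116/1105)/(145/4) = -16/5525
  n = 6: D(6) = 6(6 + 9/4) = 99/2; numerator = -2(-16/5525) + 1(18/1105) = 122/5525; a_6 = (122/5525)/(99/2) = 244/546975

r = 1; a_0 = 1; a_1 = -8/13; a_2 = 58/221; a_3 = -16/221; a_4 = 18/1105; a_5 = -16/5525; a_6 = 244/546975


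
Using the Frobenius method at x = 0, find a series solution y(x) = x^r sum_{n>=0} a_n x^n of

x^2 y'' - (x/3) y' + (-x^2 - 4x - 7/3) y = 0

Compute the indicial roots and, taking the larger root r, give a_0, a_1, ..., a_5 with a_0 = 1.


Write in Frobenius form y'' + (p(x)/x) y' + (q(x)/x^2) y = 0:
  p(x) = -1/3,  q(x) = -x^2 - 4x - 7/3.
Indicial equation: r(r-1) + (-1/3) r + (-7/3) = 0 -> roots r_1 = 7/3, r_2 = -1.
Take r = r_1 = 7/3. Let y(x) = x^r sum_{n>=0} a_n x^n with a_0 = 1.
Substitute y = x^r sum a_n x^n and match x^{r+n}. The recurrence is
  D(n) a_n - 4 a_{n-1} - 1 a_{n-2} = 0,  where D(n) = (r+n)(r+n-1) + (-1/3)(r+n) + (-7/3).
  a_n = [4 a_{n-1} + 1 a_{n-2}] / D(n).
Since the indicial polynomial factors as (r - r_1)(r - r_2), D(n) = (r_1 + n - r_1)(r_1 + n - r_2) = n(n + 10/3).
Evaluating step by step (a_0 = 1):
  n = 1: D(1) = 1(1 + 10/3) = 13/3; numerator = 4(1) = 4; a_1 = (4)/(13/3) = 12/13
  n = 2: D(2) = 2(2 + 10/3) = 32/3; numerator = 4(12/13) + 1(1) = 61/13; a_2 = (61/13)/(32/3) = 183/416
  n = 3: D(3) = 3(3 + 10/3) = 19; numerator = 4(183/416) + 1(12/13) = 279/104; a_3 = (279/104)/(19) = 279/1976
  n = 4: D(4) = 4(4 + 10/3) = 88/3; numerator = 4(279/1976) + 1(183/416) = 7941/7904; a_4 = (7941/7904)/(88/3) = 23823/695552
  n = 5: D(5) = 5(5 + 10/3) = 125/3; numerator = 4(23823/695552) + 1(279/1976) = 48375/173888; a_5 = (48375/173888)/(125/3) = 1161/173888

r = 7/3; a_0 = 1; a_1 = 12/13; a_2 = 183/416; a_3 = 279/1976; a_4 = 23823/695552; a_5 = 1161/173888


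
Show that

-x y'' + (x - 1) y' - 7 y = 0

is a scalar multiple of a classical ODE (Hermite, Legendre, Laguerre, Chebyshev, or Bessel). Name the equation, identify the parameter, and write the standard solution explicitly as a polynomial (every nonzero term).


All three coefficients share the factor -1; dividing through by -1 gives  x y'' + (1 - x) y' + 7 y = 0.
This matches the Laguerre equation x y'' + (1 - x) y' + n y = 0 with n = 7; the polynomial solution is L_7(x).
With y = sum_k a_k x^k, matching x^k gives (k+1)k a_{k+1} + (k+1) a_{k+1} - k a_k + n a_k = 0, i.e. (k+1)^2 a_{k+1} = (k - n) a_k = (k - 7) a_k. The right side vanishes at k = 7, so the series terminates at degree 7.
Standard normalization L_n(0) = 1 gives a_0 = 1. Work upward with a_{k+1} = (k - 7) a_k / (k+1)^2:
  a_1 = (0 - 7)(1) / 1^2 = -7/1 = -7
  a_2 = (1 - 7)(-7) / 2^2 = 42/4 = 21/2
  a_3 = (2 - 7)(21/2) / 3^2 = (-105/2)/9 = -35/6
  a_4 = (3 - 7)(-35/6) / 4^2 = (70/3)/16 = 35/24
  a_5 = (4 - 7)(35/24) / 5^2 = (-35/8)/25 = -7/40
  a_6 = (5 - 7)(-7/40) / 6^2 = (7/20)/36 = 7/720
  a_7 = (6 - 7)(7/720) / 7^2 = (-7/720)/49 = -1/5040
Hence L_7(x) = -x^7/5040 + 7 x^6/720 - 7 x^5/40 + 35 x^4/24 - 35 x^3/6 + 21 x^2/2 - 7 x + 1.

L_7(x); series = -x^7/5040 + 7 x^6/720 - 7 x^5/40 + 35 x^4/24 - 35 x^3/6 + 21 x^2/2 - 7 x + 1
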